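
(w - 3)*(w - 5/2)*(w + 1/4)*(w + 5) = w^4 - w^3/4 - 161*w^2/8 + 65*w/2 + 75/8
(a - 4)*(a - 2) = a^2 - 6*a + 8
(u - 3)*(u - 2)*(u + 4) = u^3 - u^2 - 14*u + 24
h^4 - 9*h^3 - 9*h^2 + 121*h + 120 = (h - 8)*(h - 5)*(h + 1)*(h + 3)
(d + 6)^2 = d^2 + 12*d + 36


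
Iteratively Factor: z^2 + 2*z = (z + 2)*(z)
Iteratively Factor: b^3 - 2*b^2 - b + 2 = (b + 1)*(b^2 - 3*b + 2) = (b - 2)*(b + 1)*(b - 1)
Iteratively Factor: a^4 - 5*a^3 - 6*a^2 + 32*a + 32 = (a - 4)*(a^3 - a^2 - 10*a - 8) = (a - 4)^2*(a^2 + 3*a + 2) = (a - 4)^2*(a + 1)*(a + 2)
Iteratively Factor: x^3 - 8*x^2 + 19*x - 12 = (x - 3)*(x^2 - 5*x + 4) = (x - 3)*(x - 1)*(x - 4)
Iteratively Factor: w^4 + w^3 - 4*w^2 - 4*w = (w - 2)*(w^3 + 3*w^2 + 2*w) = (w - 2)*(w + 2)*(w^2 + w) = w*(w - 2)*(w + 2)*(w + 1)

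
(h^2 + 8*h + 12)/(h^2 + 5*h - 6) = (h + 2)/(h - 1)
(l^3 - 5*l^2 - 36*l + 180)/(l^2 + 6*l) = l - 11 + 30/l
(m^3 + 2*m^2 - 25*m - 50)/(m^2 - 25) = m + 2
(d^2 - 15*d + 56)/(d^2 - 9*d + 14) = (d - 8)/(d - 2)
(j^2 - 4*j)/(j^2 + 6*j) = (j - 4)/(j + 6)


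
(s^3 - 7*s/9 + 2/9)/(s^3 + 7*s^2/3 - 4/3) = (s - 1/3)/(s + 2)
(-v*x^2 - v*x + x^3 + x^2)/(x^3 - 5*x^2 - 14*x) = (v*x + v - x^2 - x)/(-x^2 + 5*x + 14)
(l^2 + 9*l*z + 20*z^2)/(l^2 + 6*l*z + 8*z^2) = (l + 5*z)/(l + 2*z)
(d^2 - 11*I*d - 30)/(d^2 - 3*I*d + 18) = (d - 5*I)/(d + 3*I)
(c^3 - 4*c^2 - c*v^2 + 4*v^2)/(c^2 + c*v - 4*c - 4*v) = c - v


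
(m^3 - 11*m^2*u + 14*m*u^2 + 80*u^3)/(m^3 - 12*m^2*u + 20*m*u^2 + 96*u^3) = (-m + 5*u)/(-m + 6*u)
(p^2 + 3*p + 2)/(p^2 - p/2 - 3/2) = 2*(p + 2)/(2*p - 3)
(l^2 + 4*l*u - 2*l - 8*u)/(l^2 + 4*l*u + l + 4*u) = (l - 2)/(l + 1)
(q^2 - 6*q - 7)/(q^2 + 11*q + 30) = (q^2 - 6*q - 7)/(q^2 + 11*q + 30)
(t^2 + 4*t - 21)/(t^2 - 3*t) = (t + 7)/t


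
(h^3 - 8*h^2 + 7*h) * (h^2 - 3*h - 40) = h^5 - 11*h^4 - 9*h^3 + 299*h^2 - 280*h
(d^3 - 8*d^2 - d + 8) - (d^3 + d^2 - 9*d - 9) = -9*d^2 + 8*d + 17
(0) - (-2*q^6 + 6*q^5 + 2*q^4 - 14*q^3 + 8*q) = 2*q^6 - 6*q^5 - 2*q^4 + 14*q^3 - 8*q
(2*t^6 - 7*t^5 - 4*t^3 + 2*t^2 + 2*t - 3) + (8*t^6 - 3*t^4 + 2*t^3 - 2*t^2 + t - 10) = 10*t^6 - 7*t^5 - 3*t^4 - 2*t^3 + 3*t - 13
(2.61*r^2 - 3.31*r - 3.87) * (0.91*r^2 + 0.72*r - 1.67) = 2.3751*r^4 - 1.1329*r^3 - 10.2636*r^2 + 2.7413*r + 6.4629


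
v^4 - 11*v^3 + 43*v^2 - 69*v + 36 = (v - 4)*(v - 3)^2*(v - 1)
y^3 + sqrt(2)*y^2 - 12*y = y*(y - 2*sqrt(2))*(y + 3*sqrt(2))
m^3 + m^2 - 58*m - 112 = (m - 8)*(m + 2)*(m + 7)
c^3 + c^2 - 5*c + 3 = (c - 1)^2*(c + 3)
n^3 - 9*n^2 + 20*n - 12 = (n - 6)*(n - 2)*(n - 1)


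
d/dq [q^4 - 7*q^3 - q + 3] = 4*q^3 - 21*q^2 - 1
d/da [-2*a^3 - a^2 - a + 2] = -6*a^2 - 2*a - 1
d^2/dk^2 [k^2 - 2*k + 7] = 2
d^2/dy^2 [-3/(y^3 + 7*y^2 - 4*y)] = 6*(y*(3*y + 7)*(y^2 + 7*y - 4) - (3*y^2 + 14*y - 4)^2)/(y^3*(y^2 + 7*y - 4)^3)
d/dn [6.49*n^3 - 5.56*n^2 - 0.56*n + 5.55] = 19.47*n^2 - 11.12*n - 0.56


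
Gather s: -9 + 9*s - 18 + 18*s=27*s - 27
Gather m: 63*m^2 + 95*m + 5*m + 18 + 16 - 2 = 63*m^2 + 100*m + 32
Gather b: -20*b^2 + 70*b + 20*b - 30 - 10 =-20*b^2 + 90*b - 40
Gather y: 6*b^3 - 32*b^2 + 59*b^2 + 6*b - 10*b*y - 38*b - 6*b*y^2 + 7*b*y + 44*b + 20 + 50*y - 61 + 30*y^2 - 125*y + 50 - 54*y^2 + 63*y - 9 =6*b^3 + 27*b^2 + 12*b + y^2*(-6*b - 24) + y*(-3*b - 12)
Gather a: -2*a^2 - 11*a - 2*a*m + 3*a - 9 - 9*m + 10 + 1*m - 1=-2*a^2 + a*(-2*m - 8) - 8*m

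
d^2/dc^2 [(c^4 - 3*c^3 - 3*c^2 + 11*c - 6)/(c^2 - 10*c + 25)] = 2*(c^4 - 20*c^3 + 150*c^2 - 244*c + 17)/(c^4 - 20*c^3 + 150*c^2 - 500*c + 625)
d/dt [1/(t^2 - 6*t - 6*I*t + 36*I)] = 2*(-t + 3 + 3*I)/(t^2 - 6*t - 6*I*t + 36*I)^2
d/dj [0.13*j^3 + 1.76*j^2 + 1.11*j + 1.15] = 0.39*j^2 + 3.52*j + 1.11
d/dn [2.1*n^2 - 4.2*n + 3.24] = 4.2*n - 4.2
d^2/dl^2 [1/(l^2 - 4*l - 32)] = 2*(l^2 - 4*l - 4*(l - 2)^2 - 32)/(-l^2 + 4*l + 32)^3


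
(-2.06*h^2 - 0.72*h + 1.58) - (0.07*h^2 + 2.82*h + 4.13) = -2.13*h^2 - 3.54*h - 2.55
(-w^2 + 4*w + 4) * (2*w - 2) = -2*w^3 + 10*w^2 - 8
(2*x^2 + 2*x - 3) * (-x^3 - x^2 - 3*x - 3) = -2*x^5 - 4*x^4 - 5*x^3 - 9*x^2 + 3*x + 9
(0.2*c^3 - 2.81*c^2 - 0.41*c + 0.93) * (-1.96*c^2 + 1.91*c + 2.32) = -0.392*c^5 + 5.8896*c^4 - 4.0995*c^3 - 9.1251*c^2 + 0.8251*c + 2.1576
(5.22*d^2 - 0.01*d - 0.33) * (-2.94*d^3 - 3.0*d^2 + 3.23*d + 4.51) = -15.3468*d^5 - 15.6306*d^4 + 17.8608*d^3 + 24.4999*d^2 - 1.111*d - 1.4883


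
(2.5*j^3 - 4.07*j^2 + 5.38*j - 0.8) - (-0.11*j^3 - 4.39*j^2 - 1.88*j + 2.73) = 2.61*j^3 + 0.319999999999999*j^2 + 7.26*j - 3.53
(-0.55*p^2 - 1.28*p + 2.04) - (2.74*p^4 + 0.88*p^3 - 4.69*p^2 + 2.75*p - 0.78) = -2.74*p^4 - 0.88*p^3 + 4.14*p^2 - 4.03*p + 2.82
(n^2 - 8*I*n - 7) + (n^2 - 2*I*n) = 2*n^2 - 10*I*n - 7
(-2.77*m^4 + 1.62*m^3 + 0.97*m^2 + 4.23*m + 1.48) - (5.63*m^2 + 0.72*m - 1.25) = -2.77*m^4 + 1.62*m^3 - 4.66*m^2 + 3.51*m + 2.73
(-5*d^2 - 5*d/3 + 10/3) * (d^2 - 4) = -5*d^4 - 5*d^3/3 + 70*d^2/3 + 20*d/3 - 40/3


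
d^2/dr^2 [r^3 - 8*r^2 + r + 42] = 6*r - 16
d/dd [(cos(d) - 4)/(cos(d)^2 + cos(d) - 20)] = sin(d)/(cos(d) + 5)^2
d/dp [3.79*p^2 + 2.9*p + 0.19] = 7.58*p + 2.9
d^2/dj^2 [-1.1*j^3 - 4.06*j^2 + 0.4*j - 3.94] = -6.6*j - 8.12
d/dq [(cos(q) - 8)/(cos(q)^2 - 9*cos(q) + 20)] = (cos(q)^2 - 16*cos(q) + 52)*sin(q)/(cos(q)^2 - 9*cos(q) + 20)^2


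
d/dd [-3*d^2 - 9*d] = -6*d - 9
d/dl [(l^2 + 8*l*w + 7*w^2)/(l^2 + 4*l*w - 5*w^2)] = 4*w*(-l^2 - 6*l*w - 17*w^2)/(l^4 + 8*l^3*w + 6*l^2*w^2 - 40*l*w^3 + 25*w^4)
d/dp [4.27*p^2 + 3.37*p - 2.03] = 8.54*p + 3.37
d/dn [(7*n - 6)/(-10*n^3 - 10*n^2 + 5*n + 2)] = 2*(70*n^3 - 55*n^2 - 60*n + 22)/(100*n^6 + 200*n^5 - 140*n^3 - 15*n^2 + 20*n + 4)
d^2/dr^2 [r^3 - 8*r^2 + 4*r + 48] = 6*r - 16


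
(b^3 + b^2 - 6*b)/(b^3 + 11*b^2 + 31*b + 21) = b*(b - 2)/(b^2 + 8*b + 7)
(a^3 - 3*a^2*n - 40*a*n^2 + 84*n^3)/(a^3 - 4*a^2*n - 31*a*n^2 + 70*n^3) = (a + 6*n)/(a + 5*n)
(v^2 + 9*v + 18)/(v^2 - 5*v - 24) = (v + 6)/(v - 8)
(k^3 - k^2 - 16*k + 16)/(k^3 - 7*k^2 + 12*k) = (k^2 + 3*k - 4)/(k*(k - 3))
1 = 1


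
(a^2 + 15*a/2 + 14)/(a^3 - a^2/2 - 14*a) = (a + 4)/(a*(a - 4))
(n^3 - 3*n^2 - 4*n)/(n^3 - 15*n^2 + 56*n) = (n^2 - 3*n - 4)/(n^2 - 15*n + 56)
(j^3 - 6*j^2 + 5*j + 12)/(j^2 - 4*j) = j - 2 - 3/j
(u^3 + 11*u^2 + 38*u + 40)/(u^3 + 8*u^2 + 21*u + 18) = (u^2 + 9*u + 20)/(u^2 + 6*u + 9)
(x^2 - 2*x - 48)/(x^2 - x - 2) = (-x^2 + 2*x + 48)/(-x^2 + x + 2)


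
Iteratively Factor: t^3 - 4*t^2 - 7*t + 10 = (t - 1)*(t^2 - 3*t - 10) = (t - 1)*(t + 2)*(t - 5)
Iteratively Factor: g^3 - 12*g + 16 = (g - 2)*(g^2 + 2*g - 8) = (g - 2)*(g + 4)*(g - 2)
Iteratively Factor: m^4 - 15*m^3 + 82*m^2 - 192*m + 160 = (m - 4)*(m^3 - 11*m^2 + 38*m - 40) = (m - 5)*(m - 4)*(m^2 - 6*m + 8) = (m - 5)*(m - 4)^2*(m - 2)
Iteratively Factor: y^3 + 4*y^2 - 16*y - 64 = (y - 4)*(y^2 + 8*y + 16) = (y - 4)*(y + 4)*(y + 4)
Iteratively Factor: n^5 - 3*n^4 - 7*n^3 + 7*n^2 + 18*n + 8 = (n + 1)*(n^4 - 4*n^3 - 3*n^2 + 10*n + 8) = (n + 1)^2*(n^3 - 5*n^2 + 2*n + 8) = (n - 2)*(n + 1)^2*(n^2 - 3*n - 4) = (n - 4)*(n - 2)*(n + 1)^2*(n + 1)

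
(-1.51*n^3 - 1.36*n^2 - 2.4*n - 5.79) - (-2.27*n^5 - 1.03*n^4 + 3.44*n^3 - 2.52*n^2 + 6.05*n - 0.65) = 2.27*n^5 + 1.03*n^4 - 4.95*n^3 + 1.16*n^2 - 8.45*n - 5.14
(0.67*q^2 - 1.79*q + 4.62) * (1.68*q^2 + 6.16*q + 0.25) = 1.1256*q^4 + 1.12*q^3 - 3.0973*q^2 + 28.0117*q + 1.155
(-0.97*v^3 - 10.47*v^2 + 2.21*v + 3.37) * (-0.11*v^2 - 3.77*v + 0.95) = 0.1067*v^5 + 4.8086*v^4 + 38.3073*v^3 - 18.6489*v^2 - 10.6054*v + 3.2015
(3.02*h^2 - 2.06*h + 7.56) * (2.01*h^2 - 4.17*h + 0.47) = 6.0702*h^4 - 16.734*h^3 + 25.2052*h^2 - 32.4934*h + 3.5532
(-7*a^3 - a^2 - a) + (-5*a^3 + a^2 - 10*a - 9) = -12*a^3 - 11*a - 9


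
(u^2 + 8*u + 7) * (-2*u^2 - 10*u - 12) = -2*u^4 - 26*u^3 - 106*u^2 - 166*u - 84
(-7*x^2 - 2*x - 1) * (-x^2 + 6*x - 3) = 7*x^4 - 40*x^3 + 10*x^2 + 3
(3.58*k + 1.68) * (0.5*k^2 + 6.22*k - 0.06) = 1.79*k^3 + 23.1076*k^2 + 10.2348*k - 0.1008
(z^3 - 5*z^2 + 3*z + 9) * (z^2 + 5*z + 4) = z^5 - 18*z^3 + 4*z^2 + 57*z + 36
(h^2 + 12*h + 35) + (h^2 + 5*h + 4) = 2*h^2 + 17*h + 39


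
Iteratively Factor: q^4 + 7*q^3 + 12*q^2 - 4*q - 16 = (q + 2)*(q^3 + 5*q^2 + 2*q - 8) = (q - 1)*(q + 2)*(q^2 + 6*q + 8) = (q - 1)*(q + 2)*(q + 4)*(q + 2)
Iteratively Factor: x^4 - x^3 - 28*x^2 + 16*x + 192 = (x + 4)*(x^3 - 5*x^2 - 8*x + 48) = (x + 3)*(x + 4)*(x^2 - 8*x + 16) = (x - 4)*(x + 3)*(x + 4)*(x - 4)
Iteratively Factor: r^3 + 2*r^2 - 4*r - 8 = (r + 2)*(r^2 - 4) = (r + 2)^2*(r - 2)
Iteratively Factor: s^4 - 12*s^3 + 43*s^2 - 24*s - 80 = (s - 4)*(s^3 - 8*s^2 + 11*s + 20) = (s - 4)^2*(s^2 - 4*s - 5) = (s - 5)*(s - 4)^2*(s + 1)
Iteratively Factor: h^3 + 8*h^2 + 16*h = (h + 4)*(h^2 + 4*h) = h*(h + 4)*(h + 4)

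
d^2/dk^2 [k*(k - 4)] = 2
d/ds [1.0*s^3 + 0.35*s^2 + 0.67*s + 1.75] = 3.0*s^2 + 0.7*s + 0.67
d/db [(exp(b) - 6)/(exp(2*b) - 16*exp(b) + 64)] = (4 - exp(b))*exp(b)/(exp(3*b) - 24*exp(2*b) + 192*exp(b) - 512)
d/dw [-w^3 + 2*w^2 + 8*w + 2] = -3*w^2 + 4*w + 8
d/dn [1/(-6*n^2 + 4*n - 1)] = 4*(3*n - 1)/(6*n^2 - 4*n + 1)^2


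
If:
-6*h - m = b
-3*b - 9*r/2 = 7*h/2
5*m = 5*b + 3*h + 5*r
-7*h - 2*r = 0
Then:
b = 0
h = 0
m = 0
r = 0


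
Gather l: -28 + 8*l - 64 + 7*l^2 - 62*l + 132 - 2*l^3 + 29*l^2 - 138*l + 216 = -2*l^3 + 36*l^2 - 192*l + 256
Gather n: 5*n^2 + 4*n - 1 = 5*n^2 + 4*n - 1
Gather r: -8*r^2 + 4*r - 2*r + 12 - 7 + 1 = -8*r^2 + 2*r + 6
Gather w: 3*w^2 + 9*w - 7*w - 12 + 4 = 3*w^2 + 2*w - 8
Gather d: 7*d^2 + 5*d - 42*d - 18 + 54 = 7*d^2 - 37*d + 36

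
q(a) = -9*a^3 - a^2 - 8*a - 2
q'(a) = -27*a^2 - 2*a - 8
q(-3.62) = 440.80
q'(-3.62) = -354.58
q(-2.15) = 100.02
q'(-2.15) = -128.51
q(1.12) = -24.86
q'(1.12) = -44.11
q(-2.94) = 241.59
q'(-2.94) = -235.50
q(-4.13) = 647.99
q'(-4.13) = -460.28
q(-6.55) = 2536.60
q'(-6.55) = -1153.27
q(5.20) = -1336.11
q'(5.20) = -748.48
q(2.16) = -114.64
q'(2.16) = -138.29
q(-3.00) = 256.00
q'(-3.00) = -245.00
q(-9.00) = 6550.00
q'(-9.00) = -2177.00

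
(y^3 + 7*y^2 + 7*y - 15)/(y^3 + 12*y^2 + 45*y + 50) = (y^2 + 2*y - 3)/(y^2 + 7*y + 10)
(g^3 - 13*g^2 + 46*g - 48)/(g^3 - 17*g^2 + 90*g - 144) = (g - 2)/(g - 6)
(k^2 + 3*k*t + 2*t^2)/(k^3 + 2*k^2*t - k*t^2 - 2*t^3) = 1/(k - t)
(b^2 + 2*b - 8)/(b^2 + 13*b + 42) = (b^2 + 2*b - 8)/(b^2 + 13*b + 42)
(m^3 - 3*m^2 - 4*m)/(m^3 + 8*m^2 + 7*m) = (m - 4)/(m + 7)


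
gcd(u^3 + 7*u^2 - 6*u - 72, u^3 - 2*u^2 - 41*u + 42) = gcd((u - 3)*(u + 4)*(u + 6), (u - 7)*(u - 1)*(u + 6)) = u + 6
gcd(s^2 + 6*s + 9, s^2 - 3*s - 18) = s + 3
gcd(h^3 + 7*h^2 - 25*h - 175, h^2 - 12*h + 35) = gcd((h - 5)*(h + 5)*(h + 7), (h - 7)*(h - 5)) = h - 5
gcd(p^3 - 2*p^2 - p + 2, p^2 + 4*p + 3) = p + 1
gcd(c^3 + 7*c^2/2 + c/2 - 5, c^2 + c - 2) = c^2 + c - 2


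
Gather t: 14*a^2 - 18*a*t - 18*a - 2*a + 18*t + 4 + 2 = 14*a^2 - 20*a + t*(18 - 18*a) + 6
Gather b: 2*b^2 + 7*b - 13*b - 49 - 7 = 2*b^2 - 6*b - 56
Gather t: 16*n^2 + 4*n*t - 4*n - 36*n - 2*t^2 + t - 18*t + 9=16*n^2 - 40*n - 2*t^2 + t*(4*n - 17) + 9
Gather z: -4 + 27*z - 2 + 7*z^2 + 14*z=7*z^2 + 41*z - 6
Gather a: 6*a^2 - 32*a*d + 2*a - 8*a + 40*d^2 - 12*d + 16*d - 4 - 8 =6*a^2 + a*(-32*d - 6) + 40*d^2 + 4*d - 12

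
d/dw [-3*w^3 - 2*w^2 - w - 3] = -9*w^2 - 4*w - 1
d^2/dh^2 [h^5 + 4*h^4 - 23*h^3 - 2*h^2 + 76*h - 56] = 20*h^3 + 48*h^2 - 138*h - 4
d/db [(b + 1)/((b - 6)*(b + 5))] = (-b^2 - 2*b - 29)/(b^4 - 2*b^3 - 59*b^2 + 60*b + 900)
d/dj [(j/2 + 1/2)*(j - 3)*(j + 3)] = 3*j^2/2 + j - 9/2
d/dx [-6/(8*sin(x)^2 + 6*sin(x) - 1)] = 12*(8*sin(x) + 3)*cos(x)/(8*sin(x)^2 + 6*sin(x) - 1)^2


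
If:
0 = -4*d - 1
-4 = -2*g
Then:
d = -1/4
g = 2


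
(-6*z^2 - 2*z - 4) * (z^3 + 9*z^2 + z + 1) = -6*z^5 - 56*z^4 - 28*z^3 - 44*z^2 - 6*z - 4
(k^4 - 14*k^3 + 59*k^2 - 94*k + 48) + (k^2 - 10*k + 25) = k^4 - 14*k^3 + 60*k^2 - 104*k + 73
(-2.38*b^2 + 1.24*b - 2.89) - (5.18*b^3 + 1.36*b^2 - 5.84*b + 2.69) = -5.18*b^3 - 3.74*b^2 + 7.08*b - 5.58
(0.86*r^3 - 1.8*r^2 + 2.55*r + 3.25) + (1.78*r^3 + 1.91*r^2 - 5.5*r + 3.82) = 2.64*r^3 + 0.11*r^2 - 2.95*r + 7.07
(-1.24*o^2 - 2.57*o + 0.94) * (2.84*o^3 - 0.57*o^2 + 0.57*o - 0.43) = -3.5216*o^5 - 6.592*o^4 + 3.4277*o^3 - 1.4675*o^2 + 1.6409*o - 0.4042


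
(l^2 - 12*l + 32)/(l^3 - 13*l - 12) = (l - 8)/(l^2 + 4*l + 3)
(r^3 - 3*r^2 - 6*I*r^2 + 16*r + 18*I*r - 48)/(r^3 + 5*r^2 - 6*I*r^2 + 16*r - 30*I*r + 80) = (r - 3)/(r + 5)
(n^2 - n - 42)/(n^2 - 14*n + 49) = (n + 6)/(n - 7)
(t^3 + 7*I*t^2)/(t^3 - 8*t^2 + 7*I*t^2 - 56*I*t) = t/(t - 8)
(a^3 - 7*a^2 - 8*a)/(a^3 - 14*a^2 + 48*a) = (a + 1)/(a - 6)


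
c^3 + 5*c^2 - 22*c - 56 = (c - 4)*(c + 2)*(c + 7)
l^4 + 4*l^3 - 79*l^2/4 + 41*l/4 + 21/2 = (l - 2)*(l - 3/2)*(l + 1/2)*(l + 7)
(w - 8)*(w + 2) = w^2 - 6*w - 16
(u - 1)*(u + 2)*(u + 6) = u^3 + 7*u^2 + 4*u - 12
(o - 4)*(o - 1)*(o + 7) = o^3 + 2*o^2 - 31*o + 28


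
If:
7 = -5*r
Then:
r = -7/5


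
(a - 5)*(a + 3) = a^2 - 2*a - 15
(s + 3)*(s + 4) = s^2 + 7*s + 12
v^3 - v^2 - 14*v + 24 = (v - 3)*(v - 2)*(v + 4)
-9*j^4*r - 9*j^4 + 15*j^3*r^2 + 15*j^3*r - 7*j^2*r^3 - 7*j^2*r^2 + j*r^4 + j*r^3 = (-3*j + r)^2*(-j + r)*(j*r + j)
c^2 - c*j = c*(c - j)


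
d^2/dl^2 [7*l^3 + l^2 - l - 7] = 42*l + 2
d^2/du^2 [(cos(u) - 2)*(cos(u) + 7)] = -5*cos(u) - 2*cos(2*u)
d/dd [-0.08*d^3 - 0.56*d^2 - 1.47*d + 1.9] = -0.24*d^2 - 1.12*d - 1.47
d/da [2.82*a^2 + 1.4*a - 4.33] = 5.64*a + 1.4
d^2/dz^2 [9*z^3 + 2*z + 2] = 54*z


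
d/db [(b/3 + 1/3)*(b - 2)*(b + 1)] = b^2 - 1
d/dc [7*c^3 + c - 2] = 21*c^2 + 1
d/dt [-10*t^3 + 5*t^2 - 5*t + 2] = -30*t^2 + 10*t - 5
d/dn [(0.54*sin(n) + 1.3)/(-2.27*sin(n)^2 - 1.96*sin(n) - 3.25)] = (1.2258*sin(n)^2 + 5.902*sin(n) + 0.793)*cos(n)/(5.1529*sin(n)^4 + 8.8984*sin(n)^3 + 18.5966*sin(n)^2 + 12.74*sin(n) + 10.5625)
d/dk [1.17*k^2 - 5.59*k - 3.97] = 2.34*k - 5.59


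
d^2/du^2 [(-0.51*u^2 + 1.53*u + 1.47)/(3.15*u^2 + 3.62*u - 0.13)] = (41.99391*u^3 + 86.26338*u^2 + 104.33367*u + 41.153664)/(31.255875*u^6 + 107.75835*u^5 + 119.966805*u^4 + 38.543588*u^3 - 4.951011*u^2 + 0.183534*u - 0.002197)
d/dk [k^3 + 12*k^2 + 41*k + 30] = 3*k^2 + 24*k + 41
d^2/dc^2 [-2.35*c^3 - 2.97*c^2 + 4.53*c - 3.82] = -14.1*c - 5.94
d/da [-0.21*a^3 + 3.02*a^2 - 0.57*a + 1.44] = -0.63*a^2 + 6.04*a - 0.57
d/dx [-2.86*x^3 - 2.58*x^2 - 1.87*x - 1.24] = -8.58*x^2 - 5.16*x - 1.87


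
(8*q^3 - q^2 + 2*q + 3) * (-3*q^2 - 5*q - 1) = -24*q^5 - 37*q^4 - 9*q^3 - 18*q^2 - 17*q - 3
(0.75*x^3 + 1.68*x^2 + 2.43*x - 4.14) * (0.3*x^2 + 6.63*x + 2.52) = 0.225*x^5 + 5.4765*x^4 + 13.7574*x^3 + 19.1025*x^2 - 21.3246*x - 10.4328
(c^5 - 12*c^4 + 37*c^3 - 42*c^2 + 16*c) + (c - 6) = c^5 - 12*c^4 + 37*c^3 - 42*c^2 + 17*c - 6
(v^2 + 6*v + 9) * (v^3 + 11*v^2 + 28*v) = v^5 + 17*v^4 + 103*v^3 + 267*v^2 + 252*v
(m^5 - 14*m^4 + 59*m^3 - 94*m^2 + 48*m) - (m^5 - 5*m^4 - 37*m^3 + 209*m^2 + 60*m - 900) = -9*m^4 + 96*m^3 - 303*m^2 - 12*m + 900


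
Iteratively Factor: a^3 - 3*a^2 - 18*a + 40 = (a - 5)*(a^2 + 2*a - 8) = (a - 5)*(a + 4)*(a - 2)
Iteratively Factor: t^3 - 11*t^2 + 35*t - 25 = (t - 5)*(t^2 - 6*t + 5) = (t - 5)*(t - 1)*(t - 5)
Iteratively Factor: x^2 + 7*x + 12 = (x + 3)*(x + 4)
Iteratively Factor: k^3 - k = (k + 1)*(k^2 - k) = (k - 1)*(k + 1)*(k)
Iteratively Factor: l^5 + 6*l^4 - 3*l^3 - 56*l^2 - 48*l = (l)*(l^4 + 6*l^3 - 3*l^2 - 56*l - 48) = l*(l - 3)*(l^3 + 9*l^2 + 24*l + 16) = l*(l - 3)*(l + 4)*(l^2 + 5*l + 4) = l*(l - 3)*(l + 1)*(l + 4)*(l + 4)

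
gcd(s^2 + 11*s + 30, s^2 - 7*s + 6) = 1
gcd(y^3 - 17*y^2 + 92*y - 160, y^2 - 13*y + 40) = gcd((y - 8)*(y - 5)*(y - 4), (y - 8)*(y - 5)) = y^2 - 13*y + 40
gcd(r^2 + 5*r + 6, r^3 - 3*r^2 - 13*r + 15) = r + 3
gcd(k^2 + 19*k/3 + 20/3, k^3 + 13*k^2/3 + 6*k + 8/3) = k + 4/3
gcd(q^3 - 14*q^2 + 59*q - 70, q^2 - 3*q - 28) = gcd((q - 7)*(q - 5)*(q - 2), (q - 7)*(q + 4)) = q - 7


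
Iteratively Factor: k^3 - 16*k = (k + 4)*(k^2 - 4*k) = (k - 4)*(k + 4)*(k)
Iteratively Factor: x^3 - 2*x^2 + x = (x - 1)*(x^2 - x) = x*(x - 1)*(x - 1)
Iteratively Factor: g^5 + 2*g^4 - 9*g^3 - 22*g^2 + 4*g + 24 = (g + 2)*(g^4 - 9*g^2 - 4*g + 12) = (g + 2)^2*(g^3 - 2*g^2 - 5*g + 6) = (g + 2)^3*(g^2 - 4*g + 3) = (g - 3)*(g + 2)^3*(g - 1)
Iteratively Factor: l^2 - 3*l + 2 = (l - 2)*(l - 1)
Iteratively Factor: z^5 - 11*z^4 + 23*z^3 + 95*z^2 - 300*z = (z - 5)*(z^4 - 6*z^3 - 7*z^2 + 60*z) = (z - 5)^2*(z^3 - z^2 - 12*z) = (z - 5)^2*(z - 4)*(z^2 + 3*z) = z*(z - 5)^2*(z - 4)*(z + 3)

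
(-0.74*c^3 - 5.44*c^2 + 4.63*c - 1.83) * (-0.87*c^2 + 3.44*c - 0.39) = 0.6438*c^5 + 2.1872*c^4 - 22.4531*c^3 + 19.6409*c^2 - 8.1009*c + 0.7137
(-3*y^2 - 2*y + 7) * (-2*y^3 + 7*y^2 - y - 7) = 6*y^5 - 17*y^4 - 25*y^3 + 72*y^2 + 7*y - 49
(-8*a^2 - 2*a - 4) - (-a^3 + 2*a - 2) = a^3 - 8*a^2 - 4*a - 2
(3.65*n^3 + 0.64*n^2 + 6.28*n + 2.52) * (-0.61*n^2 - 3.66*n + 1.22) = -2.2265*n^5 - 13.7494*n^4 - 1.7202*n^3 - 23.7412*n^2 - 1.5616*n + 3.0744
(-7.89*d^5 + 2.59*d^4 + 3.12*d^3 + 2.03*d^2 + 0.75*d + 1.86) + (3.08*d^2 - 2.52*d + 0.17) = -7.89*d^5 + 2.59*d^4 + 3.12*d^3 + 5.11*d^2 - 1.77*d + 2.03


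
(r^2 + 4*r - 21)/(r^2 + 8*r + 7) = (r - 3)/(r + 1)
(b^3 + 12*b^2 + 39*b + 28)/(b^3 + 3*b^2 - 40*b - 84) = (b^2 + 5*b + 4)/(b^2 - 4*b - 12)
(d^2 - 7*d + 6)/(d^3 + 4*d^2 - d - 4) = (d - 6)/(d^2 + 5*d + 4)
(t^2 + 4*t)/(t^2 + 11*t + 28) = t/(t + 7)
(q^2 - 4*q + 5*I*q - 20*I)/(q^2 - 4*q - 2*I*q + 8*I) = (q + 5*I)/(q - 2*I)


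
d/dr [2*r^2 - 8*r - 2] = 4*r - 8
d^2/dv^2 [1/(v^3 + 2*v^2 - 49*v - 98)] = 2*(-(3*v + 2)*(v^3 + 2*v^2 - 49*v - 98) + (3*v^2 + 4*v - 49)^2)/(v^3 + 2*v^2 - 49*v - 98)^3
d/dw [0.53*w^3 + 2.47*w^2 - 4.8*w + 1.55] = 1.59*w^2 + 4.94*w - 4.8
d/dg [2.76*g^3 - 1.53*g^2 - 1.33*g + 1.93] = 8.28*g^2 - 3.06*g - 1.33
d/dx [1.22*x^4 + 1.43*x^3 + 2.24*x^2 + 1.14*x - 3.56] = 4.88*x^3 + 4.29*x^2 + 4.48*x + 1.14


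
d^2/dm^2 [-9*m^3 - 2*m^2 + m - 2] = -54*m - 4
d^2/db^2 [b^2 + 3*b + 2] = 2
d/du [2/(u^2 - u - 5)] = 2*(1 - 2*u)/(-u^2 + u + 5)^2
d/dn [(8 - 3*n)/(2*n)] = -4/n^2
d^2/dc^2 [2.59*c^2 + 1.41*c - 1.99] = 5.18000000000000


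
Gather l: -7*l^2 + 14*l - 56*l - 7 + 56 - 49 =-7*l^2 - 42*l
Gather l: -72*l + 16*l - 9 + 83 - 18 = 56 - 56*l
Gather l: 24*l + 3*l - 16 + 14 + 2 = 27*l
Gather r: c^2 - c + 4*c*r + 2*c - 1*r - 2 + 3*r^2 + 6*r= c^2 + c + 3*r^2 + r*(4*c + 5) - 2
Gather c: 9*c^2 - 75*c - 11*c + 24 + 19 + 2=9*c^2 - 86*c + 45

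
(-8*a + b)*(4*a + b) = -32*a^2 - 4*a*b + b^2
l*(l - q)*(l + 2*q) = l^3 + l^2*q - 2*l*q^2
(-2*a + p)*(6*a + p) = -12*a^2 + 4*a*p + p^2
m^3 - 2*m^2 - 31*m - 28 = (m - 7)*(m + 1)*(m + 4)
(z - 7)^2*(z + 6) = z^3 - 8*z^2 - 35*z + 294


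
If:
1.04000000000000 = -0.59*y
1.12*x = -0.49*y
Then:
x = 0.77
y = -1.76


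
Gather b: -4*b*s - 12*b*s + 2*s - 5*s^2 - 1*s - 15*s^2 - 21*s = -16*b*s - 20*s^2 - 20*s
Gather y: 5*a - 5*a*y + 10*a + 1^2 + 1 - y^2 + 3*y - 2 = 15*a - y^2 + y*(3 - 5*a)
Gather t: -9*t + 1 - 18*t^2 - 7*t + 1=-18*t^2 - 16*t + 2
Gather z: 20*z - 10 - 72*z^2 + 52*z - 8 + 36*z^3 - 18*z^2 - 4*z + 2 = 36*z^3 - 90*z^2 + 68*z - 16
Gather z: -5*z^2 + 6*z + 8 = -5*z^2 + 6*z + 8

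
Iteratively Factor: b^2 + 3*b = (b)*(b + 3)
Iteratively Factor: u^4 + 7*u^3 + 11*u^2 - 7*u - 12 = (u + 3)*(u^3 + 4*u^2 - u - 4) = (u + 3)*(u + 4)*(u^2 - 1) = (u + 1)*(u + 3)*(u + 4)*(u - 1)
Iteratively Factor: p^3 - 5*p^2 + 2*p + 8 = (p - 2)*(p^2 - 3*p - 4) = (p - 4)*(p - 2)*(p + 1)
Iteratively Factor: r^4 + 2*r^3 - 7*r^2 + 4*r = (r)*(r^3 + 2*r^2 - 7*r + 4) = r*(r + 4)*(r^2 - 2*r + 1) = r*(r - 1)*(r + 4)*(r - 1)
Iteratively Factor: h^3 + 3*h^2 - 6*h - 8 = (h - 2)*(h^2 + 5*h + 4) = (h - 2)*(h + 1)*(h + 4)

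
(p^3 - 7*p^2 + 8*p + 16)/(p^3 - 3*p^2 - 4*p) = (p - 4)/p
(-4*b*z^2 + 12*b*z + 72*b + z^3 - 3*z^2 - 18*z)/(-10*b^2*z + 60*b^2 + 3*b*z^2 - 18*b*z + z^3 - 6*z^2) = (-4*b*z - 12*b + z^2 + 3*z)/(-10*b^2 + 3*b*z + z^2)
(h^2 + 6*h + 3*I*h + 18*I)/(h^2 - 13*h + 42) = (h^2 + 3*h*(2 + I) + 18*I)/(h^2 - 13*h + 42)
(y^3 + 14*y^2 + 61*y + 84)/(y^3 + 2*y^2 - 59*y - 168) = (y + 4)/(y - 8)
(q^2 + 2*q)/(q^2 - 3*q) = (q + 2)/(q - 3)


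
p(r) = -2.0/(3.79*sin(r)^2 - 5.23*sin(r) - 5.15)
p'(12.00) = -10.00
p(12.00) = 1.60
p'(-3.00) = 0.66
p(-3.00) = 0.46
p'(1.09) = 0.03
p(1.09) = 0.29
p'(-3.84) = 0.01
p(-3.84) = 0.29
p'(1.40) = 0.02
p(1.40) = 0.30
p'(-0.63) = -27.61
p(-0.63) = 2.65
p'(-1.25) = -0.75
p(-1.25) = -0.62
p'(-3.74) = 0.03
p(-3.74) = 0.29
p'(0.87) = 0.02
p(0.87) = 0.29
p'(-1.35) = -0.44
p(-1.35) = -0.56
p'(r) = -2.0*(-7.58*sin(r)*cos(r) + 5.23*cos(r))/(3.79*sin(r)^2 - 5.23*sin(r) - 5.15)^2 = (15.16*sin(r) - 10.46)*cos(r)/(-3.79*sin(r)^2 + 5.23*sin(r) + 5.15)^2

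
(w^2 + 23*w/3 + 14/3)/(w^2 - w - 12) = (w^2 + 23*w/3 + 14/3)/(w^2 - w - 12)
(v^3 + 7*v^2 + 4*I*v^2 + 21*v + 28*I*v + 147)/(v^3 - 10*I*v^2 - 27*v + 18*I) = (v^2 + 7*v*(1 + I) + 49*I)/(v^2 - 7*I*v - 6)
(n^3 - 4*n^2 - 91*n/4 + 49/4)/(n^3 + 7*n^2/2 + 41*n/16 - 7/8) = 4*(4*n^3 - 16*n^2 - 91*n + 49)/(16*n^3 + 56*n^2 + 41*n - 14)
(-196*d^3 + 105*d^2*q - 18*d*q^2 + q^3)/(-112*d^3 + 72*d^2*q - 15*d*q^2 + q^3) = (-7*d + q)/(-4*d + q)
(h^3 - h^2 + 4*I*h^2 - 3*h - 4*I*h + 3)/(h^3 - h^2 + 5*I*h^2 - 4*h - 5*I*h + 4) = (h + 3*I)/(h + 4*I)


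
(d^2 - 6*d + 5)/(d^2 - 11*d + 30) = (d - 1)/(d - 6)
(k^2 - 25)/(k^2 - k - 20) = (k + 5)/(k + 4)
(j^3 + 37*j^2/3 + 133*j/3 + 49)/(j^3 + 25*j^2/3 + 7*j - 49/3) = (j + 3)/(j - 1)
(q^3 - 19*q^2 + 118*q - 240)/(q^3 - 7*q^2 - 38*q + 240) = (q - 6)/(q + 6)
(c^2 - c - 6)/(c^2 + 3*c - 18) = (c + 2)/(c + 6)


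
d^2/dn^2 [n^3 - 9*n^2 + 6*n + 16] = 6*n - 18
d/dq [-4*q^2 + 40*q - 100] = 40 - 8*q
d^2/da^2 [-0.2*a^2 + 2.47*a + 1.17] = -0.400000000000000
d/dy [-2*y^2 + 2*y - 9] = 2 - 4*y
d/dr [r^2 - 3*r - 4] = 2*r - 3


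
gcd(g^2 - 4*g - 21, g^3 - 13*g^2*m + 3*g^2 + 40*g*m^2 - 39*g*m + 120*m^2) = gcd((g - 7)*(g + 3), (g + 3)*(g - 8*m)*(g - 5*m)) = g + 3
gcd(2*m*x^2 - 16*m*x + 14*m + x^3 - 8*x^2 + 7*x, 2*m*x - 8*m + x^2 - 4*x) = 2*m + x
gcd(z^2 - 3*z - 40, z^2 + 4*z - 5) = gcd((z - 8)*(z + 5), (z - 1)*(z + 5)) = z + 5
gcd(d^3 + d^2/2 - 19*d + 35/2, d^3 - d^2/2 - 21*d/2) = d - 7/2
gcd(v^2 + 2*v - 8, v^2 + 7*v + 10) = 1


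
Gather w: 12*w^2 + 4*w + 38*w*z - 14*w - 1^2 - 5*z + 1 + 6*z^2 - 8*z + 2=12*w^2 + w*(38*z - 10) + 6*z^2 - 13*z + 2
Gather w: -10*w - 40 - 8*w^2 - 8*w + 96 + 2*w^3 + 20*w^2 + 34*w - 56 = 2*w^3 + 12*w^2 + 16*w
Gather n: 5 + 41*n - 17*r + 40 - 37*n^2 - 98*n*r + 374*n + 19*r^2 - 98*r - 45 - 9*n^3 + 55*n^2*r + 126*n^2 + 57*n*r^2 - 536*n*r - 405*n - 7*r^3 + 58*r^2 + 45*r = -9*n^3 + n^2*(55*r + 89) + n*(57*r^2 - 634*r + 10) - 7*r^3 + 77*r^2 - 70*r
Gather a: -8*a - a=-9*a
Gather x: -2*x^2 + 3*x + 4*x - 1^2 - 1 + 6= -2*x^2 + 7*x + 4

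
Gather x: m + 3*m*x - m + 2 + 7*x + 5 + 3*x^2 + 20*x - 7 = 3*x^2 + x*(3*m + 27)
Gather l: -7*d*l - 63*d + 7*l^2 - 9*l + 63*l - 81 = -63*d + 7*l^2 + l*(54 - 7*d) - 81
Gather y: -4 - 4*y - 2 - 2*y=-6*y - 6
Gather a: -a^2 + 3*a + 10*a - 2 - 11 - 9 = -a^2 + 13*a - 22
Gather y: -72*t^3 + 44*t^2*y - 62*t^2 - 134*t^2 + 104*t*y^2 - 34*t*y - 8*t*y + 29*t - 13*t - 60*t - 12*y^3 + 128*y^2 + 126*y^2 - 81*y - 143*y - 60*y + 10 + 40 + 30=-72*t^3 - 196*t^2 - 44*t - 12*y^3 + y^2*(104*t + 254) + y*(44*t^2 - 42*t - 284) + 80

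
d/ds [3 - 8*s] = -8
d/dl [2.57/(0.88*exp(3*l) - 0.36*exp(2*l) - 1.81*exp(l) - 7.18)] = (-6.7848*exp(2*l) + 1.8504*exp(l) + 4.6517)*exp(l)/(-0.88*exp(3*l) + 0.36*exp(2*l) + 1.81*exp(l) + 7.18)^2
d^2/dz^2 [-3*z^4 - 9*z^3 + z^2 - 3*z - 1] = -36*z^2 - 54*z + 2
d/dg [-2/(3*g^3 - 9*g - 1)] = 18*(g^2 - 1)/(-3*g^3 + 9*g + 1)^2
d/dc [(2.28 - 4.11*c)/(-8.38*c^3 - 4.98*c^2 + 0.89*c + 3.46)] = (-68.8836*c^3 + 36.8514*c^2 + 22.7088*c - 16.2498)/(70.2244*c^6 + 83.4648*c^5 + 9.884*c^4 - 66.854*c^3 - 33.6695*c^2 + 6.1588*c + 11.9716)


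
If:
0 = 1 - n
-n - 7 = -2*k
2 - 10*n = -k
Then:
No Solution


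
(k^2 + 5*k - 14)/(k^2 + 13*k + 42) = (k - 2)/(k + 6)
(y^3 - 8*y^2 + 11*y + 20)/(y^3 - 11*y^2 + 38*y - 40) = (y + 1)/(y - 2)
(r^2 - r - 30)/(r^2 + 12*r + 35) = (r - 6)/(r + 7)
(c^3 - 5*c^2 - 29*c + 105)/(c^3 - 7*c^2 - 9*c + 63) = (c + 5)/(c + 3)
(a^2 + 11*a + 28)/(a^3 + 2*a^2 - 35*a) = (a + 4)/(a*(a - 5))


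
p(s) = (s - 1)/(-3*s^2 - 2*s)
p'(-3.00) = 0.10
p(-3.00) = 0.19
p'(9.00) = 0.00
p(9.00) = -0.03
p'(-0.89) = 16.08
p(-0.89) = 3.17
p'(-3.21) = 0.08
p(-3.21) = 0.17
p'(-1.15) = 3.19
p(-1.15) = 1.29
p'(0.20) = -11.39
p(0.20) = 1.54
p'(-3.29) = 0.07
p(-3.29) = 0.17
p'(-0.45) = 15.28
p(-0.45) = -4.96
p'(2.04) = -0.01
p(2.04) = -0.06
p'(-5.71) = 0.02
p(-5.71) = 0.08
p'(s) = (s - 1)*(6*s + 2)/(-3*s^2 - 2*s)^2 + 1/(-3*s^2 - 2*s)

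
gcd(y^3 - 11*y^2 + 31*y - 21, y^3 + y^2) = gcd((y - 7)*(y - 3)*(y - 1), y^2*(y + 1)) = 1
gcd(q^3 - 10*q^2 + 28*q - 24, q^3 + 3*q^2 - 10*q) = q - 2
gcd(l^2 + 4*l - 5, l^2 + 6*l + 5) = l + 5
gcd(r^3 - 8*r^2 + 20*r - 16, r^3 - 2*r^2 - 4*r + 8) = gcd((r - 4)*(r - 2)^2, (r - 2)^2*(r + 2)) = r^2 - 4*r + 4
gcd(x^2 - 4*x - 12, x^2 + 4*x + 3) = 1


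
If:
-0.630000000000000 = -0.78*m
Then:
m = 0.81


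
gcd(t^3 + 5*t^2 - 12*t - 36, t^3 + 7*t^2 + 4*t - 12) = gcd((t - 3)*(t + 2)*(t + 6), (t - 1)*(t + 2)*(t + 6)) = t^2 + 8*t + 12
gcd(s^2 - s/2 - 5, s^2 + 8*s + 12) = s + 2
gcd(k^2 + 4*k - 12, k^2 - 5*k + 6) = k - 2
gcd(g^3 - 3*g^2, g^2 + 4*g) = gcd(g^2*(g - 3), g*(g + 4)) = g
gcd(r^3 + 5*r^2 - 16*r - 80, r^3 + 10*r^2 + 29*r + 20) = r^2 + 9*r + 20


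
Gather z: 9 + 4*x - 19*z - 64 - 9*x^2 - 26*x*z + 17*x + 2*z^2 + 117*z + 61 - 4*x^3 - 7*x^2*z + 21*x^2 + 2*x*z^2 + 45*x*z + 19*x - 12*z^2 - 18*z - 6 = -4*x^3 + 12*x^2 + 40*x + z^2*(2*x - 10) + z*(-7*x^2 + 19*x + 80)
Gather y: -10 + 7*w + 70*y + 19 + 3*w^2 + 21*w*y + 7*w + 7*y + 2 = 3*w^2 + 14*w + y*(21*w + 77) + 11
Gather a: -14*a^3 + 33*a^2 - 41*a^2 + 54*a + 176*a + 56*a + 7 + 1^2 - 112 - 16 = -14*a^3 - 8*a^2 + 286*a - 120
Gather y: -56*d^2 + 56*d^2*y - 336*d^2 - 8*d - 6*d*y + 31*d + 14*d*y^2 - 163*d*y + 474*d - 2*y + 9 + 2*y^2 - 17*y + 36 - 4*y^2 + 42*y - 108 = -392*d^2 + 497*d + y^2*(14*d - 2) + y*(56*d^2 - 169*d + 23) - 63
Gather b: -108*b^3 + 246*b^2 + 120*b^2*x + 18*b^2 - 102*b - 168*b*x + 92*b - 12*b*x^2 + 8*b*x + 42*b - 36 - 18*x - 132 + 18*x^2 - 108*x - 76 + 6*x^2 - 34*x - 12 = -108*b^3 + b^2*(120*x + 264) + b*(-12*x^2 - 160*x + 32) + 24*x^2 - 160*x - 256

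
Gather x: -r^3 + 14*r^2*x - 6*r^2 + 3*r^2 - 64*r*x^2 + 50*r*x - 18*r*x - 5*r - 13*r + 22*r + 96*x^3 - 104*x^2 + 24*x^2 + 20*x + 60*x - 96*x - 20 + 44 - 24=-r^3 - 3*r^2 + 4*r + 96*x^3 + x^2*(-64*r - 80) + x*(14*r^2 + 32*r - 16)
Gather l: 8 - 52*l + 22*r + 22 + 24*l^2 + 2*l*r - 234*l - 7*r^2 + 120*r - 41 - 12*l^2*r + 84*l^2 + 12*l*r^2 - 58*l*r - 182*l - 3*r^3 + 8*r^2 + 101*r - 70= l^2*(108 - 12*r) + l*(12*r^2 - 56*r - 468) - 3*r^3 + r^2 + 243*r - 81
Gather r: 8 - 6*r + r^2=r^2 - 6*r + 8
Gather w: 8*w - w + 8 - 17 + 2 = 7*w - 7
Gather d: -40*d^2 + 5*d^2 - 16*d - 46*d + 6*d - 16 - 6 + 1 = -35*d^2 - 56*d - 21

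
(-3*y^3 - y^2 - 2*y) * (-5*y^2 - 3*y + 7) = 15*y^5 + 14*y^4 - 8*y^3 - y^2 - 14*y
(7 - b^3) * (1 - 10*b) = 10*b^4 - b^3 - 70*b + 7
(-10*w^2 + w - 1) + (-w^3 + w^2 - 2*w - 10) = -w^3 - 9*w^2 - w - 11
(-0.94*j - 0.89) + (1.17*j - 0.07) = 0.23*j - 0.96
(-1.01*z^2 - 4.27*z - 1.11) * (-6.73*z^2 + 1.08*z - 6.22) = 6.7973*z^4 + 27.6463*z^3 + 9.1409*z^2 + 25.3606*z + 6.9042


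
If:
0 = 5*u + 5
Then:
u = -1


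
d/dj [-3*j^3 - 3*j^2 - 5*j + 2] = -9*j^2 - 6*j - 5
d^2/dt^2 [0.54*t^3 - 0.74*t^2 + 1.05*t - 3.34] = 3.24*t - 1.48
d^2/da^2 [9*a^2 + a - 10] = 18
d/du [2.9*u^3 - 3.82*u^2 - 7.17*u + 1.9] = 8.7*u^2 - 7.64*u - 7.17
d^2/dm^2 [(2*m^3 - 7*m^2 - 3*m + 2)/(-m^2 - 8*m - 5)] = 18*(-19*m^3 - 39*m^2 - 27*m - 7)/(m^6 + 24*m^5 + 207*m^4 + 752*m^3 + 1035*m^2 + 600*m + 125)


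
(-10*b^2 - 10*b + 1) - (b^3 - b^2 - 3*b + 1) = -b^3 - 9*b^2 - 7*b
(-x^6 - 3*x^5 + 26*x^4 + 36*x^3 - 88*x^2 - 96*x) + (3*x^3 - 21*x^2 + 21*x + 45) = -x^6 - 3*x^5 + 26*x^4 + 39*x^3 - 109*x^2 - 75*x + 45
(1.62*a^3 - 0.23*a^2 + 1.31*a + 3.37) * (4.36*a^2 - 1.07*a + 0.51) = 7.0632*a^5 - 2.7362*a^4 + 6.7839*a^3 + 13.1742*a^2 - 2.9378*a + 1.7187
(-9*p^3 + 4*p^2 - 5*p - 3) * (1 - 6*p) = 54*p^4 - 33*p^3 + 34*p^2 + 13*p - 3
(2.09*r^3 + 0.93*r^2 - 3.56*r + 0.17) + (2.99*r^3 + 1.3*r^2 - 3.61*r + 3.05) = 5.08*r^3 + 2.23*r^2 - 7.17*r + 3.22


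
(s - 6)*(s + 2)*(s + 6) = s^3 + 2*s^2 - 36*s - 72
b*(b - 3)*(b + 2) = b^3 - b^2 - 6*b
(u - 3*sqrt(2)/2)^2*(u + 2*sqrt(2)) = u^3 - sqrt(2)*u^2 - 15*u/2 + 9*sqrt(2)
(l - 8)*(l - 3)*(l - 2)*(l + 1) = l^4 - 12*l^3 + 33*l^2 - 2*l - 48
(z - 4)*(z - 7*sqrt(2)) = z^2 - 7*sqrt(2)*z - 4*z + 28*sqrt(2)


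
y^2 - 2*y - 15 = (y - 5)*(y + 3)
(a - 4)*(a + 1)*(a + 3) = a^3 - 13*a - 12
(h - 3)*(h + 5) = h^2 + 2*h - 15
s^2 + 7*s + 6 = (s + 1)*(s + 6)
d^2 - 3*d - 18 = (d - 6)*(d + 3)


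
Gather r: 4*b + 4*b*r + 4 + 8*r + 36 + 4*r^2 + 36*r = 4*b + 4*r^2 + r*(4*b + 44) + 40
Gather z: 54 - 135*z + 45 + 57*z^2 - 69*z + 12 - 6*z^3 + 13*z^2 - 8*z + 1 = -6*z^3 + 70*z^2 - 212*z + 112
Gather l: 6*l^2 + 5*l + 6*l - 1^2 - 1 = 6*l^2 + 11*l - 2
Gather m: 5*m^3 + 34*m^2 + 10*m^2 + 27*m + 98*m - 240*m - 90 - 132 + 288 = 5*m^3 + 44*m^2 - 115*m + 66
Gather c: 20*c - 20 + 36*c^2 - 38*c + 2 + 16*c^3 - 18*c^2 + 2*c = 16*c^3 + 18*c^2 - 16*c - 18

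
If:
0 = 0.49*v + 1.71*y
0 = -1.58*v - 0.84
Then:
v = -0.53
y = 0.15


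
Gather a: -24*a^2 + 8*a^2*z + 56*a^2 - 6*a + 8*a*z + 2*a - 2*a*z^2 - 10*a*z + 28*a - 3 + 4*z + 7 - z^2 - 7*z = a^2*(8*z + 32) + a*(-2*z^2 - 2*z + 24) - z^2 - 3*z + 4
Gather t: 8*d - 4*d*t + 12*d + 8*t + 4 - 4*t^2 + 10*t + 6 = 20*d - 4*t^2 + t*(18 - 4*d) + 10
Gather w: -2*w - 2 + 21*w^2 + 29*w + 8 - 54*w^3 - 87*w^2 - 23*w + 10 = -54*w^3 - 66*w^2 + 4*w + 16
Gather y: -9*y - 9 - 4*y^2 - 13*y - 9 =-4*y^2 - 22*y - 18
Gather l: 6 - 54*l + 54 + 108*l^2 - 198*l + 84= 108*l^2 - 252*l + 144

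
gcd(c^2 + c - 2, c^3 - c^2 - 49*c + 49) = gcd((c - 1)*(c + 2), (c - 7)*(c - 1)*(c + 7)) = c - 1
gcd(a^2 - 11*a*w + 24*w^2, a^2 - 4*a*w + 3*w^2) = -a + 3*w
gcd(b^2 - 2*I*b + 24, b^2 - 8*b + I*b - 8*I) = 1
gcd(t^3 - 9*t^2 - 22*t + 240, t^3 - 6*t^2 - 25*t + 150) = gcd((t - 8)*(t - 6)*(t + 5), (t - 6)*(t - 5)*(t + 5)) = t^2 - t - 30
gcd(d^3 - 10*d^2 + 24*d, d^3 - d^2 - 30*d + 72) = d - 4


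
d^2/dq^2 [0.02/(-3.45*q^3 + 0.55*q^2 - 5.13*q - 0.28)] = ((0.414*q - 0.022)*(3.45*q^3 - 0.55*q^2 + 5.13*q + 0.28) - 0.02*(10.35*q^2 - 1.1*q + 5.13)*(20.7*q^2 - 2.2*q + 10.26))/(3.45*q^3 - 0.55*q^2 + 5.13*q + 0.28)^3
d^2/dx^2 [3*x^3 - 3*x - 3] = 18*x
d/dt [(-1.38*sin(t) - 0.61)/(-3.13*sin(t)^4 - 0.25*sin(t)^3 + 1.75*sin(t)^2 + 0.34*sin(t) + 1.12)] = (-12.9582*sin(t)^4 - 8.3272*sin(t)^3 + 1.9575*sin(t)^2 + 2.135*sin(t) - 1.3382)*cos(t)/(9.7969*sin(t)^8 + 1.565*sin(t)^7 - 10.8925*sin(t)^6 - 3.0034*sin(t)^5 - 4.1187*sin(t)^4 + 0.63*sin(t)^3 + 4.0356*sin(t)^2 + 0.7616*sin(t) + 1.2544)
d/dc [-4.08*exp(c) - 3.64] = -4.08*exp(c)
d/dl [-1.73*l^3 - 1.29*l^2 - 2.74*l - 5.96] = -5.19*l^2 - 2.58*l - 2.74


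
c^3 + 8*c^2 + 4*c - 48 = (c - 2)*(c + 4)*(c + 6)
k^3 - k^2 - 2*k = k*(k - 2)*(k + 1)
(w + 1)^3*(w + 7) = w^4 + 10*w^3 + 24*w^2 + 22*w + 7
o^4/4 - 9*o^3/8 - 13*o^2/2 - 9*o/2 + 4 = (o/4 + 1/2)*(o - 8)*(o - 1/2)*(o + 2)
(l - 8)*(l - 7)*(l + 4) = l^3 - 11*l^2 - 4*l + 224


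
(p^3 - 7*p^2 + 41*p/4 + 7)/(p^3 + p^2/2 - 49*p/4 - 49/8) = 2*(p - 4)/(2*p + 7)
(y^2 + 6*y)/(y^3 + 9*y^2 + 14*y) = (y + 6)/(y^2 + 9*y + 14)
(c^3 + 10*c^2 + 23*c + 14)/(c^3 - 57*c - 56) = (c + 2)/(c - 8)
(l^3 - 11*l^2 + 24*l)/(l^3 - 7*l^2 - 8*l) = (l - 3)/(l + 1)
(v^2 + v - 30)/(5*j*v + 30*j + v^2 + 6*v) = (v - 5)/(5*j + v)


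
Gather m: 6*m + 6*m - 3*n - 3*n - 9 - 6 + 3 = 12*m - 6*n - 12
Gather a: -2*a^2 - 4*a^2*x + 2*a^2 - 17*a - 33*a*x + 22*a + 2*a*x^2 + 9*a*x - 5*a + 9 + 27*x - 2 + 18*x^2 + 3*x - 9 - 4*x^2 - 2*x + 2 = -4*a^2*x + a*(2*x^2 - 24*x) + 14*x^2 + 28*x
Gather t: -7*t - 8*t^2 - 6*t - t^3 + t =-t^3 - 8*t^2 - 12*t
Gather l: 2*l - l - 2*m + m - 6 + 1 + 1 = l - m - 4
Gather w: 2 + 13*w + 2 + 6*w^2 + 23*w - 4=6*w^2 + 36*w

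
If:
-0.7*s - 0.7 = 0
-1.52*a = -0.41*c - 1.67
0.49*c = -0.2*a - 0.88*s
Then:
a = 1.43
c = 1.21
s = -1.00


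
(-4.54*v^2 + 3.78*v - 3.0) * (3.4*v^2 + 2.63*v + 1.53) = -15.436*v^4 + 0.911799999999999*v^3 - 7.2048*v^2 - 2.1066*v - 4.59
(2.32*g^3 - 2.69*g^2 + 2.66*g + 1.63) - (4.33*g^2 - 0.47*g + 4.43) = 2.32*g^3 - 7.02*g^2 + 3.13*g - 2.8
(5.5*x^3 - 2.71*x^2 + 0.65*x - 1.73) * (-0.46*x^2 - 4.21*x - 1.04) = -2.53*x^5 - 21.9084*x^4 + 5.3901*x^3 + 0.8777*x^2 + 6.6073*x + 1.7992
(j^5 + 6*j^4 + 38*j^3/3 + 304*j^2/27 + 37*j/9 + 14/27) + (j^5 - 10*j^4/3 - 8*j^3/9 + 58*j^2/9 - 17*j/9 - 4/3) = 2*j^5 + 8*j^4/3 + 106*j^3/9 + 478*j^2/27 + 20*j/9 - 22/27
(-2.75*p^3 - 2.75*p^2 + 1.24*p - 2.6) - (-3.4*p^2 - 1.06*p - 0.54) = -2.75*p^3 + 0.65*p^2 + 2.3*p - 2.06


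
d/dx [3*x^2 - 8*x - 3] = 6*x - 8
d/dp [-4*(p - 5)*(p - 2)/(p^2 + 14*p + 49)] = 12*(23 - 7*p)/(p^3 + 21*p^2 + 147*p + 343)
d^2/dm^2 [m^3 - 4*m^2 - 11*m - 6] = 6*m - 8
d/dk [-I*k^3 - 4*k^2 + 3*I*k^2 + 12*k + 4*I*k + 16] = -3*I*k^2 + k*(-8 + 6*I) + 12 + 4*I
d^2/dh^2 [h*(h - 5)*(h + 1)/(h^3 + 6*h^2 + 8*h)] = 2*(-10*h^3 - 39*h^2 + 6*h + 116)/(h^6 + 18*h^5 + 132*h^4 + 504*h^3 + 1056*h^2 + 1152*h + 512)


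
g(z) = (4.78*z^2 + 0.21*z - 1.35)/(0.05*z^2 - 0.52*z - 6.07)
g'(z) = (0.52 - 0.1*z)*(4.78*z^2 + 0.21*z - 1.35)/(0.05*z^2 - 0.52*z - 6.07)^2 + (9.56*z + 0.21)/(0.05*z^2 - 0.52*z - 6.07) = (-2.4961*z^2 - 57.8942*z - 1.9767)/(0.0025*z^4 - 0.052*z^3 - 0.3366*z^2 + 6.3128*z + 36.8449)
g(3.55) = -8.19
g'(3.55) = -4.50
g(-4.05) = -24.24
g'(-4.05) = 19.38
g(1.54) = -1.53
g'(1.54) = -2.13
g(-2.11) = -4.10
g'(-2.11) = 4.83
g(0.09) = 0.21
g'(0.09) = -0.19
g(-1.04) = -0.66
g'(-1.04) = 1.85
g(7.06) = -32.89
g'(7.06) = -10.18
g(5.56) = -19.90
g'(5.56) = -7.29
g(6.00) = -23.27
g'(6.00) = -8.04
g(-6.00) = -147.37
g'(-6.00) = 193.22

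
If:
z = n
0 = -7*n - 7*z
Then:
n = 0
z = 0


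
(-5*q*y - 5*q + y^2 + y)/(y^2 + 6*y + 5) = (-5*q + y)/(y + 5)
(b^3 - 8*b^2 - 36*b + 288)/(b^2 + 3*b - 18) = (b^2 - 14*b + 48)/(b - 3)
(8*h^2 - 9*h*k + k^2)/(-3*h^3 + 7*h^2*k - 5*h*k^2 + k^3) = (-8*h + k)/(3*h^2 - 4*h*k + k^2)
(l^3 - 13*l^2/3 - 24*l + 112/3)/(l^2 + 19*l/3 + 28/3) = (3*l^2 - 25*l + 28)/(3*l + 7)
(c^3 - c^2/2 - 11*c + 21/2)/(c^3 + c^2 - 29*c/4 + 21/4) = 2*(c - 3)/(2*c - 3)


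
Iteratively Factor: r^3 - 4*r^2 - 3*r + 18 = (r + 2)*(r^2 - 6*r + 9) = (r - 3)*(r + 2)*(r - 3)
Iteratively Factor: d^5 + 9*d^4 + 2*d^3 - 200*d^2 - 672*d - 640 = (d - 5)*(d^4 + 14*d^3 + 72*d^2 + 160*d + 128) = (d - 5)*(d + 4)*(d^3 + 10*d^2 + 32*d + 32) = (d - 5)*(d + 4)^2*(d^2 + 6*d + 8) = (d - 5)*(d + 2)*(d + 4)^2*(d + 4)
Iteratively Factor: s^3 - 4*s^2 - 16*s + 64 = (s - 4)*(s^2 - 16) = (s - 4)^2*(s + 4)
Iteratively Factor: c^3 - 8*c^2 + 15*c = (c)*(c^2 - 8*c + 15) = c*(c - 3)*(c - 5)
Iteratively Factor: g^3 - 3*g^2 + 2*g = (g - 2)*(g^2 - g) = g*(g - 2)*(g - 1)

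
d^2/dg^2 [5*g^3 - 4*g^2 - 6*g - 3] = 30*g - 8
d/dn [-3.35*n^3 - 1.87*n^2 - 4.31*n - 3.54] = -10.05*n^2 - 3.74*n - 4.31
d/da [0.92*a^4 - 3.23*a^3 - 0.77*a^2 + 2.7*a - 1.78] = 3.68*a^3 - 9.69*a^2 - 1.54*a + 2.7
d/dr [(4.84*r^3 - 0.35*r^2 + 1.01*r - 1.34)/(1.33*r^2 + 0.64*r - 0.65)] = (6.4372*r^4 + 6.1952*r^3 - 11.0053*r^2 + 4.0194*r + 0.2011)/(1.7689*r^4 + 1.7024*r^3 - 1.3194*r^2 - 0.832*r + 0.4225)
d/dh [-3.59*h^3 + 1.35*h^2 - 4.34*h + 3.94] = -10.77*h^2 + 2.7*h - 4.34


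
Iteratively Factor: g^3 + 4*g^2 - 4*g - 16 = (g - 2)*(g^2 + 6*g + 8) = (g - 2)*(g + 4)*(g + 2)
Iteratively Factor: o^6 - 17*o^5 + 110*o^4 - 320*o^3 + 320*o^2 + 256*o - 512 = (o - 4)*(o^5 - 13*o^4 + 58*o^3 - 88*o^2 - 32*o + 128) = (o - 4)^2*(o^4 - 9*o^3 + 22*o^2 - 32) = (o - 4)^2*(o + 1)*(o^3 - 10*o^2 + 32*o - 32) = (o - 4)^2*(o - 2)*(o + 1)*(o^2 - 8*o + 16) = (o - 4)^3*(o - 2)*(o + 1)*(o - 4)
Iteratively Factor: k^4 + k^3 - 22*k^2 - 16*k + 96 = (k + 3)*(k^3 - 2*k^2 - 16*k + 32) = (k - 4)*(k + 3)*(k^2 + 2*k - 8) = (k - 4)*(k + 3)*(k + 4)*(k - 2)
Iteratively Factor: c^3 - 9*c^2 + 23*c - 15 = (c - 5)*(c^2 - 4*c + 3) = (c - 5)*(c - 1)*(c - 3)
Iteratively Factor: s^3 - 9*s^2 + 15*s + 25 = (s - 5)*(s^2 - 4*s - 5) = (s - 5)*(s + 1)*(s - 5)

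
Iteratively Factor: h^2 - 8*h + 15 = (h - 5)*(h - 3)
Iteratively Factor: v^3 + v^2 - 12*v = (v)*(v^2 + v - 12) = v*(v - 3)*(v + 4)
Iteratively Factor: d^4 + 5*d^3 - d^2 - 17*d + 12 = (d + 3)*(d^3 + 2*d^2 - 7*d + 4) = (d - 1)*(d + 3)*(d^2 + 3*d - 4) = (d - 1)^2*(d + 3)*(d + 4)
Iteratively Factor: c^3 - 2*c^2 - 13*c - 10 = (c + 2)*(c^2 - 4*c - 5) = (c - 5)*(c + 2)*(c + 1)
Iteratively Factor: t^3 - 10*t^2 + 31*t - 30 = (t - 5)*(t^2 - 5*t + 6) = (t - 5)*(t - 3)*(t - 2)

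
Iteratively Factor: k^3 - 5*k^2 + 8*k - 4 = (k - 2)*(k^2 - 3*k + 2) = (k - 2)^2*(k - 1)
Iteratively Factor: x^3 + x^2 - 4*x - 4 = (x + 2)*(x^2 - x - 2) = (x - 2)*(x + 2)*(x + 1)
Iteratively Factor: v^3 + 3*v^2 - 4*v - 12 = (v + 2)*(v^2 + v - 6) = (v + 2)*(v + 3)*(v - 2)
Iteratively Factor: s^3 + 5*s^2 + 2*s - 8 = (s + 4)*(s^2 + s - 2) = (s + 2)*(s + 4)*(s - 1)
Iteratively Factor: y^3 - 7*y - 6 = (y - 3)*(y^2 + 3*y + 2) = (y - 3)*(y + 1)*(y + 2)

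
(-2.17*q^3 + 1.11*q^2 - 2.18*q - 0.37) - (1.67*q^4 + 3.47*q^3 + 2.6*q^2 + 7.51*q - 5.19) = -1.67*q^4 - 5.64*q^3 - 1.49*q^2 - 9.69*q + 4.82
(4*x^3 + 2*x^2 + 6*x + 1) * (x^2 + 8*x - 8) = 4*x^5 + 34*x^4 - 10*x^3 + 33*x^2 - 40*x - 8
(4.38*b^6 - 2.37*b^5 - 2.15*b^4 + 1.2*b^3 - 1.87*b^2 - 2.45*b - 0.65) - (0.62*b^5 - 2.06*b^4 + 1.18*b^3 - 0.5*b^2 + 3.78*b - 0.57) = 4.38*b^6 - 2.99*b^5 - 0.0899999999999999*b^4 + 0.02*b^3 - 1.37*b^2 - 6.23*b - 0.0800000000000001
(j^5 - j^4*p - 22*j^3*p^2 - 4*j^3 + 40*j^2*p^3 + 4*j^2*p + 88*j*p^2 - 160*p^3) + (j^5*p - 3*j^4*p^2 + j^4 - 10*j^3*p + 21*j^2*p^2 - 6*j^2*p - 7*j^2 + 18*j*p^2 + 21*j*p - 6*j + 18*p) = j^5*p + j^5 - 3*j^4*p^2 - j^4*p + j^4 - 22*j^3*p^2 - 10*j^3*p - 4*j^3 + 40*j^2*p^3 + 21*j^2*p^2 - 2*j^2*p - 7*j^2 + 106*j*p^2 + 21*j*p - 6*j - 160*p^3 + 18*p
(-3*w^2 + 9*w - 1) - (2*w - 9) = -3*w^2 + 7*w + 8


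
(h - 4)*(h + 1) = h^2 - 3*h - 4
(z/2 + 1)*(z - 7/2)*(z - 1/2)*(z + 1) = z^4/2 - z^3/2 - 33*z^2/8 - 11*z/8 + 7/4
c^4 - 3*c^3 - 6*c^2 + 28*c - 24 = (c - 2)^3*(c + 3)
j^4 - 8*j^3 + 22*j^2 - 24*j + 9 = (j - 3)^2*(j - 1)^2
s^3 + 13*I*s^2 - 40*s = s*(s + 5*I)*(s + 8*I)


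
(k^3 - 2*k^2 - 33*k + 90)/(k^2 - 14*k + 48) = (k^3 - 2*k^2 - 33*k + 90)/(k^2 - 14*k + 48)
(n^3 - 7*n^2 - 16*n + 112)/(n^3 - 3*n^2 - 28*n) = (n - 4)/n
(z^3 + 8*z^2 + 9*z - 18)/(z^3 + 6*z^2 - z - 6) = (z + 3)/(z + 1)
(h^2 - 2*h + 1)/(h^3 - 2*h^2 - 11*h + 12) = (h - 1)/(h^2 - h - 12)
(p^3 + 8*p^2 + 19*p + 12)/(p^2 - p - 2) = (p^2 + 7*p + 12)/(p - 2)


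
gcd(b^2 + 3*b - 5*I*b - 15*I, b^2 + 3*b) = b + 3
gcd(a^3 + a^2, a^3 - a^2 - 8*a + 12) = 1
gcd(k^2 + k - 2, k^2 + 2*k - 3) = k - 1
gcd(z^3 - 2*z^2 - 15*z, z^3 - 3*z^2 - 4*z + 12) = 1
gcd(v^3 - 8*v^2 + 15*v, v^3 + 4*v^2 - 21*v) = v^2 - 3*v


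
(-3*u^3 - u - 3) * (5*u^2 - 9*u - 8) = -15*u^5 + 27*u^4 + 19*u^3 - 6*u^2 + 35*u + 24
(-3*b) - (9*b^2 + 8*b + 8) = -9*b^2 - 11*b - 8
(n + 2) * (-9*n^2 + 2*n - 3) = -9*n^3 - 16*n^2 + n - 6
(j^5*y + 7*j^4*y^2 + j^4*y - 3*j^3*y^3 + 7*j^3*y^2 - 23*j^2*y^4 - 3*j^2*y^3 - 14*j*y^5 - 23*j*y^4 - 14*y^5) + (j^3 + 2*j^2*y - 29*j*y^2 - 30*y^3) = j^5*y + 7*j^4*y^2 + j^4*y - 3*j^3*y^3 + 7*j^3*y^2 + j^3 - 23*j^2*y^4 - 3*j^2*y^3 + 2*j^2*y - 14*j*y^5 - 23*j*y^4 - 29*j*y^2 - 14*y^5 - 30*y^3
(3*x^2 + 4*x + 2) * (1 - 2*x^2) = -6*x^4 - 8*x^3 - x^2 + 4*x + 2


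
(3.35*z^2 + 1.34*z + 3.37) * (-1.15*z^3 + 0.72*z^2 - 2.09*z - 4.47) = -3.8525*z^5 + 0.871*z^4 - 9.9122*z^3 - 15.3487*z^2 - 13.0331*z - 15.0639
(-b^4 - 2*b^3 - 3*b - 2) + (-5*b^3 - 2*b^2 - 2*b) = -b^4 - 7*b^3 - 2*b^2 - 5*b - 2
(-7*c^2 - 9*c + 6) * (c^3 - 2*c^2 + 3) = -7*c^5 + 5*c^4 + 24*c^3 - 33*c^2 - 27*c + 18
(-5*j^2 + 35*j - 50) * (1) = -5*j^2 + 35*j - 50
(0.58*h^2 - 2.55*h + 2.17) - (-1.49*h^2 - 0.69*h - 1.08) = 2.07*h^2 - 1.86*h + 3.25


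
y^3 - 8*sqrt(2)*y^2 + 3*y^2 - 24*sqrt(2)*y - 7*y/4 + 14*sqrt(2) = (y - 1/2)*(y + 7/2)*(y - 8*sqrt(2))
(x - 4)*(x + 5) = x^2 + x - 20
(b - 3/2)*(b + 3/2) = b^2 - 9/4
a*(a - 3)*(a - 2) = a^3 - 5*a^2 + 6*a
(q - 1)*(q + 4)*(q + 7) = q^3 + 10*q^2 + 17*q - 28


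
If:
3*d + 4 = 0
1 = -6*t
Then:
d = -4/3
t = -1/6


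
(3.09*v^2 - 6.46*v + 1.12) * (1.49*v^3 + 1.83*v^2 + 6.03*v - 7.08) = 4.6041*v^5 - 3.9707*v^4 + 8.4797*v^3 - 58.7814*v^2 + 52.4904*v - 7.9296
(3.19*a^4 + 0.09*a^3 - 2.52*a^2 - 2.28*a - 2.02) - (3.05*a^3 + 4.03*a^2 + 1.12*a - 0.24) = 3.19*a^4 - 2.96*a^3 - 6.55*a^2 - 3.4*a - 1.78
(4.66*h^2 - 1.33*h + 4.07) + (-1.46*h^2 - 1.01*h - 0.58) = 3.2*h^2 - 2.34*h + 3.49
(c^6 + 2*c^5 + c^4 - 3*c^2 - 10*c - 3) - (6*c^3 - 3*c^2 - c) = c^6 + 2*c^5 + c^4 - 6*c^3 - 9*c - 3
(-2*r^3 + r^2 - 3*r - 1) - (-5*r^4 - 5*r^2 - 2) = 5*r^4 - 2*r^3 + 6*r^2 - 3*r + 1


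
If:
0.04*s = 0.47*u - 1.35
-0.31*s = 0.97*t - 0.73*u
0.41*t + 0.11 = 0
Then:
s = 9.51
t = -0.27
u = 3.68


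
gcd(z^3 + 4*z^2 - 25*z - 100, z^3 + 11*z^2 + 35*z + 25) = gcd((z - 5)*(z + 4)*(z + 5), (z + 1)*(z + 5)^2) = z + 5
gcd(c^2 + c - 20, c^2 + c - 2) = 1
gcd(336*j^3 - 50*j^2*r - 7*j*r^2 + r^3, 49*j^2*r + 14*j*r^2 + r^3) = 7*j + r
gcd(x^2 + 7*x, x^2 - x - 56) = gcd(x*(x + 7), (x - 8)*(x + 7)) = x + 7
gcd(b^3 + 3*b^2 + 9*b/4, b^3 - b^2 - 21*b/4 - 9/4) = b + 3/2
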